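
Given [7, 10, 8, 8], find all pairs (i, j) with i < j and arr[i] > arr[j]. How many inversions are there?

Finding inversions in [7, 10, 8, 8]:

(1, 2): arr[1]=10 > arr[2]=8
(1, 3): arr[1]=10 > arr[3]=8

Total inversions: 2

The array has 2 inversion(s): (1,2), (1,3). Each pair (i,j) satisfies i < j and arr[i] > arr[j].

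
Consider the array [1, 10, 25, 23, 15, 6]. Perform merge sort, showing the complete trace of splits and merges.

Merge sort trace:

Split: [1, 10, 25, 23, 15, 6] -> [1, 10, 25] and [23, 15, 6]
  Split: [1, 10, 25] -> [1] and [10, 25]
    Split: [10, 25] -> [10] and [25]
    Merge: [10] + [25] -> [10, 25]
  Merge: [1] + [10, 25] -> [1, 10, 25]
  Split: [23, 15, 6] -> [23] and [15, 6]
    Split: [15, 6] -> [15] and [6]
    Merge: [15] + [6] -> [6, 15]
  Merge: [23] + [6, 15] -> [6, 15, 23]
Merge: [1, 10, 25] + [6, 15, 23] -> [1, 6, 10, 15, 23, 25]

Final sorted array: [1, 6, 10, 15, 23, 25]

The merge sort proceeds by recursively splitting the array and merging sorted halves.
After all merges, the sorted array is [1, 6, 10, 15, 23, 25].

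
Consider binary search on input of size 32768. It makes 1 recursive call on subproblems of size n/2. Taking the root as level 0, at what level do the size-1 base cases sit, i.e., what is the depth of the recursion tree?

For divide and conquer with division factor 2:

Problem sizes at each level:
Level 0: 32768
Level 1: 16384
Level 2: 8192
Level 3: 4096
Level 4: 2048
Level 5: 1024
Level 6: 512
Level 7: 256
Level 8: 128
Level 9: 64
Level 10: 32
Level 11: 16
Level 12: 8
Level 13: 4
Level 14: 2
Level 15: 1

The root is level 0 and the size-1 base case is level 15 (the tree spans levels 0 through 15, i.e. 16 levels counting the root), so the depth is the number of divisions: log_2(32768) = 15

The recursion tree depth is log_2(32768) = 15. At each level, the problem size is divided by 2, so it takes 15 divisions to reduce to a base case of size 1. The algorithm makes 1 recursive call at each level.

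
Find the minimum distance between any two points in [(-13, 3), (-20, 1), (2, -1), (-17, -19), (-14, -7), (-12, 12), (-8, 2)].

Computing all pairwise distances among 7 points:

d((-13, 3), (-20, 1)) = 7.2801
d((-13, 3), (2, -1)) = 15.5242
d((-13, 3), (-17, -19)) = 22.3607
d((-13, 3), (-14, -7)) = 10.0499
d((-13, 3), (-12, 12)) = 9.0554
d((-13, 3), (-8, 2)) = 5.099 <-- minimum
d((-20, 1), (2, -1)) = 22.0907
d((-20, 1), (-17, -19)) = 20.2237
d((-20, 1), (-14, -7)) = 10.0
d((-20, 1), (-12, 12)) = 13.6015
d((-20, 1), (-8, 2)) = 12.0416
d((2, -1), (-17, -19)) = 26.1725
d((2, -1), (-14, -7)) = 17.088
d((2, -1), (-12, 12)) = 19.105
d((2, -1), (-8, 2)) = 10.4403
d((-17, -19), (-14, -7)) = 12.3693
d((-17, -19), (-12, 12)) = 31.4006
d((-17, -19), (-8, 2)) = 22.8473
d((-14, -7), (-12, 12)) = 19.105
d((-14, -7), (-8, 2)) = 10.8167
d((-12, 12), (-8, 2)) = 10.7703

Closest pair: (-13, 3) and (-8, 2) with distance 5.099

The closest pair is (-13, 3) and (-8, 2) with Euclidean distance 5.099. For 7 points, brute-force pairwise comparison is shown above. For large n, the divide-and-conquer algorithm (sort by x, recurse on halves, check the dividing strip) achieves O(n log n).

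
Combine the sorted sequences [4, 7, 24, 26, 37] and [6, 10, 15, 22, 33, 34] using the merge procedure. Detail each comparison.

Merging process:

Compare 4 vs 6: take 4 from left. Merged: [4]
Compare 7 vs 6: take 6 from right. Merged: [4, 6]
Compare 7 vs 10: take 7 from left. Merged: [4, 6, 7]
Compare 24 vs 10: take 10 from right. Merged: [4, 6, 7, 10]
Compare 24 vs 15: take 15 from right. Merged: [4, 6, 7, 10, 15]
Compare 24 vs 22: take 22 from right. Merged: [4, 6, 7, 10, 15, 22]
Compare 24 vs 33: take 24 from left. Merged: [4, 6, 7, 10, 15, 22, 24]
Compare 26 vs 33: take 26 from left. Merged: [4, 6, 7, 10, 15, 22, 24, 26]
Compare 37 vs 33: take 33 from right. Merged: [4, 6, 7, 10, 15, 22, 24, 26, 33]
Compare 37 vs 34: take 34 from right. Merged: [4, 6, 7, 10, 15, 22, 24, 26, 33, 34]
Append remaining from left: [37]. Merged: [4, 6, 7, 10, 15, 22, 24, 26, 33, 34, 37]

Final merged array: [4, 6, 7, 10, 15, 22, 24, 26, 33, 34, 37]
Total comparisons: 10

The merged array is [4, 6, 7, 10, 15, 22, 24, 26, 33, 34, 37], requiring 10 comparisons. The merge step runs in O(n) time where n is the total number of elements.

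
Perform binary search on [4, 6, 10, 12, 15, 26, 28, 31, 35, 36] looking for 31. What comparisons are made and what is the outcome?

Binary search for 31 in [4, 6, 10, 12, 15, 26, 28, 31, 35, 36]:

lo=0, hi=9, mid=4, arr[mid]=15 -> 15 < 31, search right half
lo=5, hi=9, mid=7, arr[mid]=31 -> Found target at index 7!

Binary search finds 31 at index 7 after 2 comparisons. The search repeatedly halves the search space by comparing with the middle element.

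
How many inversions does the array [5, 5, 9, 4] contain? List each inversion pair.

Finding inversions in [5, 5, 9, 4]:

(0, 3): arr[0]=5 > arr[3]=4
(1, 3): arr[1]=5 > arr[3]=4
(2, 3): arr[2]=9 > arr[3]=4

Total inversions: 3

The array has 3 inversion(s): (0,3), (1,3), (2,3). Each pair (i,j) satisfies i < j and arr[i] > arr[j].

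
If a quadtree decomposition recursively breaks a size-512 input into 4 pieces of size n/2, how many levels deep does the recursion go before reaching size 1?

For divide and conquer with division factor 2:

Problem sizes at each level:
Level 0: 512
Level 1: 256
Level 2: 128
Level 3: 64
Level 4: 32
Level 5: 16
Level 6: 8
Level 7: 4
Level 8: 2
Level 9: 1

The root is level 0 and the size-1 base case is level 9 (the tree spans levels 0 through 9, i.e. 10 levels counting the root), so the depth is the number of divisions: log_2(512) = 9

The recursion tree depth is log_2(512) = 9. At each level, the problem size is divided by 2, so it takes 9 divisions to reduce to a base case of size 1. The algorithm makes 4 recursive calls at each level.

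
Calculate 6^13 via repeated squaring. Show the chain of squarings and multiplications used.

Computing 6^13 by squaring (build up from 6^1; each line after the first costs one multiplication):

6^1 = 6
6^2 = (6^1)^2 = 6^2 = 36
6^3 = 6 * 6^2 = 6 * 36 = 216
6^6 = (6^3)^2 = 216^2 = 46656
6^12 = (6^6)^2 = 46656^2 = 2176782336
6^13 = 6 * 6^12 = 6 * 2176782336 = 13060694016

Result: 13060694016
Multiplications needed: 5 (5 lines after 6^1)

6^13 = 13060694016. Using exponentiation by squaring, this requires 5 multiplications. The key idea: if the exponent is even, square the half-power; if odd, multiply by the base once.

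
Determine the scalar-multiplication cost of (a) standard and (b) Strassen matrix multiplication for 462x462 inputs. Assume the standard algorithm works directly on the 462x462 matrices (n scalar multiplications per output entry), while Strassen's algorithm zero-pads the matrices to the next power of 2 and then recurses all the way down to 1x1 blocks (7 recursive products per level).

Matrix multiplication for 462x462 matrices:

Strassen's algorithm requires power-of-2 dimensions. Pad 462x462 to 512x512 (next power of 2).

Standard algorithm: 462^3 = 98611128 multiplications
Strassen's algorithm: 7^(log2(512)) = 7^9 = 40353607 multiplications
Savings: 98611128 - 40353607 = 58257521 multiplications

Standard: 98611128 multiplications (462^3). Strassen: 40353607 multiplications (7^9, after padding to 512x512). Strassen reduces 8 recursive multiplications to 7 at each level.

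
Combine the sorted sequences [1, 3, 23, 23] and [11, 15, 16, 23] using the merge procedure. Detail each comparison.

Merging process:

Compare 1 vs 11: take 1 from left. Merged: [1]
Compare 3 vs 11: take 3 from left. Merged: [1, 3]
Compare 23 vs 11: take 11 from right. Merged: [1, 3, 11]
Compare 23 vs 15: take 15 from right. Merged: [1, 3, 11, 15]
Compare 23 vs 16: take 16 from right. Merged: [1, 3, 11, 15, 16]
Compare 23 vs 23: take 23 from left. Merged: [1, 3, 11, 15, 16, 23]
Compare 23 vs 23: take 23 from left. Merged: [1, 3, 11, 15, 16, 23, 23]
Append remaining from right: [23]. Merged: [1, 3, 11, 15, 16, 23, 23, 23]

Final merged array: [1, 3, 11, 15, 16, 23, 23, 23]
Total comparisons: 7

The merged array is [1, 3, 11, 15, 16, 23, 23, 23], requiring 7 comparisons. The merge step runs in O(n) time where n is the total number of elements.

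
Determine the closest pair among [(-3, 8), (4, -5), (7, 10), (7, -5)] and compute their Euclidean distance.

Computing all pairwise distances among 4 points:

d((-3, 8), (4, -5)) = 14.7648
d((-3, 8), (7, 10)) = 10.198
d((-3, 8), (7, -5)) = 16.4012
d((4, -5), (7, 10)) = 15.2971
d((4, -5), (7, -5)) = 3.0 <-- minimum
d((7, 10), (7, -5)) = 15.0

Closest pair: (4, -5) and (7, -5) with distance 3.0

The closest pair is (4, -5) and (7, -5) with Euclidean distance 3.0. For 4 points, brute-force pairwise comparison is shown above. For large n, the divide-and-conquer algorithm (sort by x, recurse on halves, check the dividing strip) achieves O(n log n).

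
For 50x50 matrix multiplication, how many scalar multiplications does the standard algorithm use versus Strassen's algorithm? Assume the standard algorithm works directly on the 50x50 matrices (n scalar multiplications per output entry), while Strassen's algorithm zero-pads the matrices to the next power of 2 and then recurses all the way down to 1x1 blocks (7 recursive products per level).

Matrix multiplication for 50x50 matrices:

Strassen's algorithm requires power-of-2 dimensions. Pad 50x50 to 64x64 (next power of 2).

Standard algorithm: 50^3 = 125000 multiplications
Strassen's algorithm: 7^(log2(64)) = 7^6 = 117649 multiplications
Savings: 125000 - 117649 = 7351 multiplications

Standard: 125000 multiplications (50^3). Strassen: 117649 multiplications (7^6, after padding to 64x64). Strassen reduces 8 recursive multiplications to 7 at each level.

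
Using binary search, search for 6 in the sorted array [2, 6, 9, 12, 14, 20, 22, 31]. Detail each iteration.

Binary search for 6 in [2, 6, 9, 12, 14, 20, 22, 31]:

lo=0, hi=7, mid=3, arr[mid]=12 -> 12 > 6, search left half
lo=0, hi=2, mid=1, arr[mid]=6 -> Found target at index 1!

Binary search finds 6 at index 1 after 2 comparisons. The search repeatedly halves the search space by comparing with the middle element.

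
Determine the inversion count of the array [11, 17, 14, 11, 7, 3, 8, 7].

Finding inversions in [11, 17, 14, 11, 7, 3, 8, 7]:

(0, 4): arr[0]=11 > arr[4]=7
(0, 5): arr[0]=11 > arr[5]=3
(0, 6): arr[0]=11 > arr[6]=8
(0, 7): arr[0]=11 > arr[7]=7
(1, 2): arr[1]=17 > arr[2]=14
(1, 3): arr[1]=17 > arr[3]=11
(1, 4): arr[1]=17 > arr[4]=7
(1, 5): arr[1]=17 > arr[5]=3
(1, 6): arr[1]=17 > arr[6]=8
(1, 7): arr[1]=17 > arr[7]=7
(2, 3): arr[2]=14 > arr[3]=11
(2, 4): arr[2]=14 > arr[4]=7
(2, 5): arr[2]=14 > arr[5]=3
(2, 6): arr[2]=14 > arr[6]=8
(2, 7): arr[2]=14 > arr[7]=7
(3, 4): arr[3]=11 > arr[4]=7
(3, 5): arr[3]=11 > arr[5]=3
(3, 6): arr[3]=11 > arr[6]=8
(3, 7): arr[3]=11 > arr[7]=7
(4, 5): arr[4]=7 > arr[5]=3
(6, 7): arr[6]=8 > arr[7]=7

Total inversions: 21

The array has 21 inversion(s): (0,4), (0,5), (0,6), (0,7), (1,2), (1,3), (1,4), (1,5), (1,6), (1,7), (2,3), (2,4), (2,5), (2,6), (2,7), (3,4), (3,5), (3,6), (3,7), (4,5), (6,7). Each pair (i,j) satisfies i < j and arr[i] > arr[j].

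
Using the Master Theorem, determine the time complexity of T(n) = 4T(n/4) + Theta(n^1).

Master Theorem for T(n) = 4T(n/4) + O(n^1):

a = 4, b = 4, c = 1
log_b(a) = log_4(4) = 1.0000

Case 2: c = 1 = log_4(4) = 1.0000
T(n) = O(n^1 log n) = O(n log n)

For T(n) = 4T(n/4) + O(n^1): log_4(4) = 1.0000. This is Case 2 of the Master Theorem (c = log_b(a), equal work at all levels), giving O(n log n).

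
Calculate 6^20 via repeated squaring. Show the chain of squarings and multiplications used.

Computing 6^20 by squaring (build up from 6^1; each line after the first costs one multiplication):

6^1 = 6
6^2 = (6^1)^2 = 6^2 = 36
6^4 = (6^2)^2 = 36^2 = 1296
6^5 = 6 * 6^4 = 6 * 1296 = 7776
6^10 = (6^5)^2 = 7776^2 = 60466176
6^20 = (6^10)^2 = 60466176^2 = 3656158440062976

Result: 3656158440062976
Multiplications needed: 5 (5 lines after 6^1)

6^20 = 3656158440062976. Using exponentiation by squaring, this requires 5 multiplications. The key idea: if the exponent is even, square the half-power; if odd, multiply by the base once.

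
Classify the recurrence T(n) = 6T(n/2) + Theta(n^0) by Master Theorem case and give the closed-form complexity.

Master Theorem for T(n) = 6T(n/2) + O(n^0):

a = 6, b = 2, c = 0
log_b(a) = log_2(6) = 2.5850

Case 1: c = 0 < log_2(6) = 2.5850
T(n) = O(n^(log_2 6))

For T(n) = 6T(n/2) + O(n^0): log_2(6) = 2.5850. This is Case 1 of the Master Theorem (c < log_b(a), work dominated by leaves), giving O(n^(log_2 6)).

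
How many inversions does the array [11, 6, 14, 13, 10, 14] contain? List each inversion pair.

Finding inversions in [11, 6, 14, 13, 10, 14]:

(0, 1): arr[0]=11 > arr[1]=6
(0, 4): arr[0]=11 > arr[4]=10
(2, 3): arr[2]=14 > arr[3]=13
(2, 4): arr[2]=14 > arr[4]=10
(3, 4): arr[3]=13 > arr[4]=10

Total inversions: 5

The array has 5 inversion(s): (0,1), (0,4), (2,3), (2,4), (3,4). Each pair (i,j) satisfies i < j and arr[i] > arr[j].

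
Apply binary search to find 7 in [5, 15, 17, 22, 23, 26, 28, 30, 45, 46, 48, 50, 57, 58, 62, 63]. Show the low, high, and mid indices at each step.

Binary search for 7 in [5, 15, 17, 22, 23, 26, 28, 30, 45, 46, 48, 50, 57, 58, 62, 63]:

lo=0, hi=15, mid=7, arr[mid]=30 -> 30 > 7, search left half
lo=0, hi=6, mid=3, arr[mid]=22 -> 22 > 7, search left half
lo=0, hi=2, mid=1, arr[mid]=15 -> 15 > 7, search left half
lo=0, hi=0, mid=0, arr[mid]=5 -> 5 < 7, search right half
lo=1 > hi=0, target 7 not found

Binary search determines that 7 is not in the array after 4 comparisons. The search space was exhausted without finding the target.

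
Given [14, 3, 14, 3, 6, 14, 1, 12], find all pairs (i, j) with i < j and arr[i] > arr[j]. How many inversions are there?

Finding inversions in [14, 3, 14, 3, 6, 14, 1, 12]:

(0, 1): arr[0]=14 > arr[1]=3
(0, 3): arr[0]=14 > arr[3]=3
(0, 4): arr[0]=14 > arr[4]=6
(0, 6): arr[0]=14 > arr[6]=1
(0, 7): arr[0]=14 > arr[7]=12
(1, 6): arr[1]=3 > arr[6]=1
(2, 3): arr[2]=14 > arr[3]=3
(2, 4): arr[2]=14 > arr[4]=6
(2, 6): arr[2]=14 > arr[6]=1
(2, 7): arr[2]=14 > arr[7]=12
(3, 6): arr[3]=3 > arr[6]=1
(4, 6): arr[4]=6 > arr[6]=1
(5, 6): arr[5]=14 > arr[6]=1
(5, 7): arr[5]=14 > arr[7]=12

Total inversions: 14

The array has 14 inversion(s): (0,1), (0,3), (0,4), (0,6), (0,7), (1,6), (2,3), (2,4), (2,6), (2,7), (3,6), (4,6), (5,6), (5,7). Each pair (i,j) satisfies i < j and arr[i] > arr[j].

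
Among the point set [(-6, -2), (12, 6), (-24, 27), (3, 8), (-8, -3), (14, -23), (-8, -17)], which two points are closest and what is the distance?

Computing all pairwise distances among 7 points:

d((-6, -2), (12, 6)) = 19.6977
d((-6, -2), (-24, 27)) = 34.1321
d((-6, -2), (3, 8)) = 13.4536
d((-6, -2), (-8, -3)) = 2.2361 <-- minimum
d((-6, -2), (14, -23)) = 29.0
d((-6, -2), (-8, -17)) = 15.1327
d((12, 6), (-24, 27)) = 41.6773
d((12, 6), (3, 8)) = 9.2195
d((12, 6), (-8, -3)) = 21.9317
d((12, 6), (14, -23)) = 29.0689
d((12, 6), (-8, -17)) = 30.4795
d((-24, 27), (3, 8)) = 33.0151
d((-24, 27), (-8, -3)) = 34.0
d((-24, 27), (14, -23)) = 62.8013
d((-24, 27), (-8, -17)) = 46.8188
d((3, 8), (-8, -3)) = 15.5563
d((3, 8), (14, -23)) = 32.8938
d((3, 8), (-8, -17)) = 27.313
d((-8, -3), (14, -23)) = 29.7321
d((-8, -3), (-8, -17)) = 14.0
d((14, -23), (-8, -17)) = 22.8035

Closest pair: (-6, -2) and (-8, -3) with distance 2.2361

The closest pair is (-6, -2) and (-8, -3) with Euclidean distance 2.2361. For 7 points, brute-force pairwise comparison is shown above. For large n, the divide-and-conquer algorithm (sort by x, recurse on halves, check the dividing strip) achieves O(n log n).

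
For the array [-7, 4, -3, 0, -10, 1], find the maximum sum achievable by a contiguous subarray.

Using Kadane's algorithm on [-7, 4, -3, 0, -10, 1]:

Scanning through the array:
Position 1 (value 4): max_ending_here = 4, max_so_far = 4
Position 2 (value -3): max_ending_here = 1, max_so_far = 4
Position 3 (value 0): max_ending_here = 1, max_so_far = 4
Position 4 (value -10): max_ending_here = -9, max_so_far = 4
Position 5 (value 1): max_ending_here = 1, max_so_far = 4

Maximum subarray: [4]
Maximum sum: 4

The maximum subarray is [4] with sum 4. This subarray runs from index 1 to index 1.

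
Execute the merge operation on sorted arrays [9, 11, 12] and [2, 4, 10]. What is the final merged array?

Merging process:

Compare 9 vs 2: take 2 from right. Merged: [2]
Compare 9 vs 4: take 4 from right. Merged: [2, 4]
Compare 9 vs 10: take 9 from left. Merged: [2, 4, 9]
Compare 11 vs 10: take 10 from right. Merged: [2, 4, 9, 10]
Append remaining from left: [11, 12]. Merged: [2, 4, 9, 10, 11, 12]

Final merged array: [2, 4, 9, 10, 11, 12]
Total comparisons: 4

The merged array is [2, 4, 9, 10, 11, 12], requiring 4 comparisons. The merge step runs in O(n) time where n is the total number of elements.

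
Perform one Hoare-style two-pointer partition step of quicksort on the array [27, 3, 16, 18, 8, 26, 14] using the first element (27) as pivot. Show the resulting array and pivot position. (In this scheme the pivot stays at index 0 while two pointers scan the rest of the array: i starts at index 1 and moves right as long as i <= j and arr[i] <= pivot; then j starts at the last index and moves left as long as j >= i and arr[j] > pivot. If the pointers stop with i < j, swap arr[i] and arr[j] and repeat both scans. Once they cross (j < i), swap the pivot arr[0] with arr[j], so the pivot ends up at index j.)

Hoare-style two-pointer partition with pivot = 27:

Initial array: [27, 3, 16, 18, 8, 26, 14]

Pointers start at i = 1, j = 6.
i ends at 7, j ends at 6: the pointers have crossed (j < i), so scanning stops.

Swap pivot arr[0] with arr[6] to place pivot at position 6: [14, 3, 16, 18, 8, 26, 27]
Pivot position: 6

After partitioning with pivot 27, the array becomes [14, 3, 16, 18, 8, 26, 27]. The pivot is placed at index 6. All elements to the left of the pivot are <= 27, and all elements to the right are > 27.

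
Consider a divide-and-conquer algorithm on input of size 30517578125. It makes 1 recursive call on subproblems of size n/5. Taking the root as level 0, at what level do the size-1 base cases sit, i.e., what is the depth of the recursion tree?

For divide and conquer with division factor 5:

Problem sizes at each level:
Level 0: 30517578125
Level 1: 6103515625
Level 2: 1220703125
Level 3: 244140625
Level 4: 48828125
Level 5: 9765625
Level 6: 1953125
Level 7: 390625
Level 8: 78125
Level 9: 15625
Level 10: 3125
Level 11: 625
Level 12: 125
Level 13: 25
Level 14: 5
Level 15: 1

The root is level 0 and the size-1 base case is level 15 (the tree spans levels 0 through 15, i.e. 16 levels counting the root), so the depth is the number of divisions: log_5(30517578125) = 15

The recursion tree depth is log_5(30517578125) = 15. At each level, the problem size is divided by 5, so it takes 15 divisions to reduce to a base case of size 1. The algorithm makes 1 recursive call at each level.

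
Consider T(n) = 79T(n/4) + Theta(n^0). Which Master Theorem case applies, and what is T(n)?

Master Theorem for T(n) = 79T(n/4) + O(n^0):

a = 79, b = 4, c = 0
log_b(a) = log_4(79) = 3.1519

Case 1: c = 0 < log_4(79) = 3.1519
T(n) = O(n^(log_4 79))

For T(n) = 79T(n/4) + O(n^0): log_4(79) = 3.1519. This is Case 1 of the Master Theorem (c < log_b(a), work dominated by leaves), giving O(n^(log_4 79)).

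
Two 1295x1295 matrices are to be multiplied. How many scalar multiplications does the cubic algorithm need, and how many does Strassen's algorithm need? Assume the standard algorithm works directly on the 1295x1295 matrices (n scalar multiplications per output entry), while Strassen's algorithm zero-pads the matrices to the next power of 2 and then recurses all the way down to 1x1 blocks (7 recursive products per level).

Matrix multiplication for 1295x1295 matrices:

Strassen's algorithm requires power-of-2 dimensions. Pad 1295x1295 to 2048x2048 (next power of 2).

Standard algorithm: 1295^3 = 2171747375 multiplications
Strassen's algorithm: 7^(log2(2048)) = 7^11 = 1977326743 multiplications
Savings: 2171747375 - 1977326743 = 194420632 multiplications

Standard: 2171747375 multiplications (1295^3). Strassen: 1977326743 multiplications (7^11, after padding to 2048x2048). Strassen reduces 8 recursive multiplications to 7 at each level.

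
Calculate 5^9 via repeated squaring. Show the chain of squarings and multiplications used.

Computing 5^9 by squaring (build up from 5^1; each line after the first costs one multiplication):

5^1 = 5
5^2 = (5^1)^2 = 5^2 = 25
5^4 = (5^2)^2 = 25^2 = 625
5^8 = (5^4)^2 = 625^2 = 390625
5^9 = 5 * 5^8 = 5 * 390625 = 1953125

Result: 1953125
Multiplications needed: 4 (4 lines after 5^1)

5^9 = 1953125. Using exponentiation by squaring, this requires 4 multiplications. The key idea: if the exponent is even, square the half-power; if odd, multiply by the base once.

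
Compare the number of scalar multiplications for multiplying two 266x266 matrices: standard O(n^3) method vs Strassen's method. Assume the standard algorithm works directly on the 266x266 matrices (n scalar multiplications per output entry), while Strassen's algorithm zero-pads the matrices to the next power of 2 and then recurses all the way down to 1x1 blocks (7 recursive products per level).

Matrix multiplication for 266x266 matrices:

Strassen's algorithm requires power-of-2 dimensions. Pad 266x266 to 512x512 (next power of 2).

Standard algorithm: 266^3 = 18821096 multiplications
Strassen's algorithm: 7^(log2(512)) = 7^9 = 40353607 multiplications
Difference: 18821096 - 40353607 = -21532511 (Strassen uses MORE here due to padding overhead — for small or just-over-power-of-2 n, padding can outweigh the per-level savings)

Standard: 18821096 multiplications (266^3). Strassen: 40353607 multiplications (7^9, after padding to 512x512). Strassen reduces 8 recursive multiplications to 7 at each level.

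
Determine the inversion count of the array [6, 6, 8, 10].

Finding inversions in [6, 6, 8, 10]:


Total inversions: 0

The array has 0 inversions. It is already sorted.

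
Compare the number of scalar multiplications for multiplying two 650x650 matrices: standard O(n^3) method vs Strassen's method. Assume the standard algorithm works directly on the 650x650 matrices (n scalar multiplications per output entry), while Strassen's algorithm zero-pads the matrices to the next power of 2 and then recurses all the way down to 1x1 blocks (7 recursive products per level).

Matrix multiplication for 650x650 matrices:

Strassen's algorithm requires power-of-2 dimensions. Pad 650x650 to 1024x1024 (next power of 2).

Standard algorithm: 650^3 = 274625000 multiplications
Strassen's algorithm: 7^(log2(1024)) = 7^10 = 282475249 multiplications
Difference: 274625000 - 282475249 = -7850249 (Strassen uses MORE here due to padding overhead — for small or just-over-power-of-2 n, padding can outweigh the per-level savings)

Standard: 274625000 multiplications (650^3). Strassen: 282475249 multiplications (7^10, after padding to 1024x1024). Strassen reduces 8 recursive multiplications to 7 at each level.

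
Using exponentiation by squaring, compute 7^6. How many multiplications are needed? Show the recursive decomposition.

Computing 7^6 by squaring (build up from 7^1; each line after the first costs one multiplication):

7^1 = 7
7^2 = (7^1)^2 = 7^2 = 49
7^3 = 7 * 7^2 = 7 * 49 = 343
7^6 = (7^3)^2 = 343^2 = 117649

Result: 117649
Multiplications needed: 3 (3 lines after 7^1)

7^6 = 117649. Using exponentiation by squaring, this requires 3 multiplications. The key idea: if the exponent is even, square the half-power; if odd, multiply by the base once.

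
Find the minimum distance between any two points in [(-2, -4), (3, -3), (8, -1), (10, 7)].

Computing all pairwise distances among 4 points:

d((-2, -4), (3, -3)) = 5.099 <-- minimum
d((-2, -4), (8, -1)) = 10.4403
d((-2, -4), (10, 7)) = 16.2788
d((3, -3), (8, -1)) = 5.3852
d((3, -3), (10, 7)) = 12.2066
d((8, -1), (10, 7)) = 8.2462

Closest pair: (-2, -4) and (3, -3) with distance 5.099

The closest pair is (-2, -4) and (3, -3) with Euclidean distance 5.099. For 4 points, brute-force pairwise comparison is shown above. For large n, the divide-and-conquer algorithm (sort by x, recurse on halves, check the dividing strip) achieves O(n log n).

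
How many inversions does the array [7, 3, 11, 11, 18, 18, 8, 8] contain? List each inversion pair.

Finding inversions in [7, 3, 11, 11, 18, 18, 8, 8]:

(0, 1): arr[0]=7 > arr[1]=3
(2, 6): arr[2]=11 > arr[6]=8
(2, 7): arr[2]=11 > arr[7]=8
(3, 6): arr[3]=11 > arr[6]=8
(3, 7): arr[3]=11 > arr[7]=8
(4, 6): arr[4]=18 > arr[6]=8
(4, 7): arr[4]=18 > arr[7]=8
(5, 6): arr[5]=18 > arr[6]=8
(5, 7): arr[5]=18 > arr[7]=8

Total inversions: 9

The array has 9 inversion(s): (0,1), (2,6), (2,7), (3,6), (3,7), (4,6), (4,7), (5,6), (5,7). Each pair (i,j) satisfies i < j and arr[i] > arr[j].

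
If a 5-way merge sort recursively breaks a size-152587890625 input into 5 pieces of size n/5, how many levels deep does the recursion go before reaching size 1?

For divide and conquer with division factor 5:

Problem sizes at each level:
Level 0: 152587890625
Level 1: 30517578125
Level 2: 6103515625
Level 3: 1220703125
Level 4: 244140625
Level 5: 48828125
Level 6: 9765625
Level 7: 1953125
Level 8: 390625
Level 9: 78125
Level 10: 15625
Level 11: 3125
Level 12: 625
Level 13: 125
Level 14: 25
Level 15: 5
Level 16: 1

The root is level 0 and the size-1 base case is level 16 (the tree spans levels 0 through 16, i.e. 17 levels counting the root), so the depth is the number of divisions: log_5(152587890625) = 16

The recursion tree depth is log_5(152587890625) = 16. At each level, the problem size is divided by 5, so it takes 16 divisions to reduce to a base case of size 1. The algorithm makes 5 recursive calls at each level.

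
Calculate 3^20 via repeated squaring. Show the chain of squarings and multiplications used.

Computing 3^20 by squaring (build up from 3^1; each line after the first costs one multiplication):

3^1 = 3
3^2 = (3^1)^2 = 3^2 = 9
3^4 = (3^2)^2 = 9^2 = 81
3^5 = 3 * 3^4 = 3 * 81 = 243
3^10 = (3^5)^2 = 243^2 = 59049
3^20 = (3^10)^2 = 59049^2 = 3486784401

Result: 3486784401
Multiplications needed: 5 (5 lines after 3^1)

3^20 = 3486784401. Using exponentiation by squaring, this requires 5 multiplications. The key idea: if the exponent is even, square the half-power; if odd, multiply by the base once.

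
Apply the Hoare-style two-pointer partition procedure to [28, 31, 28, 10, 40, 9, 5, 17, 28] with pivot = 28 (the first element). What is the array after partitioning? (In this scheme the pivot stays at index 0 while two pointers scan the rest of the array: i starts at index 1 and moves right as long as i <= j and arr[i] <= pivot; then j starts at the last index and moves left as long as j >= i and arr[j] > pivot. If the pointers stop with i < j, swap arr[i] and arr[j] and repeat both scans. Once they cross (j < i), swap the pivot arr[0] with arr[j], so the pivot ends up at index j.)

Hoare-style two-pointer partition with pivot = 28:

Initial array: [28, 31, 28, 10, 40, 9, 5, 17, 28]

Pointers start at i = 1, j = 8.
i stops at index 1 (arr[1]=31 > 28), j stops at index 8 (arr[8]=28 <= 28): swap arr[1] and arr[8], array becomes [28, 28, 28, 10, 40, 9, 5, 17, 31]
i stops at index 4 (arr[4]=40 > 28), j stops at index 7 (arr[7]=17 <= 28): swap arr[4] and arr[7], array becomes [28, 28, 28, 10, 17, 9, 5, 40, 31]
i ends at 7, j ends at 6: the pointers have crossed (j < i), so scanning stops.

Swap pivot arr[0] with arr[6] to place pivot at position 6: [5, 28, 28, 10, 17, 9, 28, 40, 31]
Pivot position: 6

After partitioning with pivot 28, the array becomes [5, 28, 28, 10, 17, 9, 28, 40, 31]. The pivot is placed at index 6. All elements to the left of the pivot are <= 28, and all elements to the right are > 28.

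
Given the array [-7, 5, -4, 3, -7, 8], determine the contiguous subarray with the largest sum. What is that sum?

Using Kadane's algorithm on [-7, 5, -4, 3, -7, 8]:

Scanning through the array:
Position 1 (value 5): max_ending_here = 5, max_so_far = 5
Position 2 (value -4): max_ending_here = 1, max_so_far = 5
Position 3 (value 3): max_ending_here = 4, max_so_far = 5
Position 4 (value -7): max_ending_here = -3, max_so_far = 5
Position 5 (value 8): max_ending_here = 8, max_so_far = 8

Maximum subarray: [8]
Maximum sum: 8

The maximum subarray is [8] with sum 8. This subarray runs from index 5 to index 5.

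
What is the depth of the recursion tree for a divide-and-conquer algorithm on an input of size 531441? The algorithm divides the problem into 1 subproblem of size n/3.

For divide and conquer with division factor 3:

Problem sizes at each level:
Level 0: 531441
Level 1: 177147
Level 2: 59049
Level 3: 19683
Level 4: 6561
Level 5: 2187
Level 6: 729
Level 7: 243
Level 8: 81
Level 9: 27
Level 10: 9
Level 11: 3
Level 12: 1

The root is level 0 and the size-1 base case is level 12 (the tree spans levels 0 through 12, i.e. 13 levels counting the root), so the depth is the number of divisions: log_3(531441) = 12

The recursion tree depth is log_3(531441) = 12. At each level, the problem size is divided by 3, so it takes 12 divisions to reduce to a base case of size 1. The algorithm makes 1 recursive call at each level.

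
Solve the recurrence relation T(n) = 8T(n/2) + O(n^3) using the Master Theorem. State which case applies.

Master Theorem for T(n) = 8T(n/2) + O(n^3):

a = 8, b = 2, c = 3
log_b(a) = log_2(8) = 3.0000

Case 2: c = 3 = log_2(8) = 3.0000
T(n) = O(n^3 log n) = O(n^3 log n)

For T(n) = 8T(n/2) + O(n^3): log_2(8) = 3.0000. This is Case 2 of the Master Theorem (c = log_b(a), equal work at all levels), giving O(n^3 log n).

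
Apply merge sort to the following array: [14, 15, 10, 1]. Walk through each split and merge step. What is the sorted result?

Merge sort trace:

Split: [14, 15, 10, 1] -> [14, 15] and [10, 1]
  Split: [14, 15] -> [14] and [15]
  Merge: [14] + [15] -> [14, 15]
  Split: [10, 1] -> [10] and [1]
  Merge: [10] + [1] -> [1, 10]
Merge: [14, 15] + [1, 10] -> [1, 10, 14, 15]

Final sorted array: [1, 10, 14, 15]

The merge sort proceeds by recursively splitting the array and merging sorted halves.
After all merges, the sorted array is [1, 10, 14, 15].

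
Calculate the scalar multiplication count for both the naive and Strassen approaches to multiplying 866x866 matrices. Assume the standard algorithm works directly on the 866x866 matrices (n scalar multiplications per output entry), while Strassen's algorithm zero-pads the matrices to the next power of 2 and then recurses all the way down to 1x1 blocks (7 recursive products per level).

Matrix multiplication for 866x866 matrices:

Strassen's algorithm requires power-of-2 dimensions. Pad 866x866 to 1024x1024 (next power of 2).

Standard algorithm: 866^3 = 649461896 multiplications
Strassen's algorithm: 7^(log2(1024)) = 7^10 = 282475249 multiplications
Savings: 649461896 - 282475249 = 366986647 multiplications

Standard: 649461896 multiplications (866^3). Strassen: 282475249 multiplications (7^10, after padding to 1024x1024). Strassen reduces 8 recursive multiplications to 7 at each level.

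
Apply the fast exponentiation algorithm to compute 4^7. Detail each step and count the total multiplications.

Computing 4^7 by squaring (build up from 4^1; each line after the first costs one multiplication):

4^1 = 4
4^2 = (4^1)^2 = 4^2 = 16
4^3 = 4 * 4^2 = 4 * 16 = 64
4^6 = (4^3)^2 = 64^2 = 4096
4^7 = 4 * 4^6 = 4 * 4096 = 16384

Result: 16384
Multiplications needed: 4 (4 lines after 4^1)

4^7 = 16384. Using exponentiation by squaring, this requires 4 multiplications. The key idea: if the exponent is even, square the half-power; if odd, multiply by the base once.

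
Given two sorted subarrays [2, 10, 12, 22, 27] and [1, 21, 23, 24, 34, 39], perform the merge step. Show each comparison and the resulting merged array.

Merging process:

Compare 2 vs 1: take 1 from right. Merged: [1]
Compare 2 vs 21: take 2 from left. Merged: [1, 2]
Compare 10 vs 21: take 10 from left. Merged: [1, 2, 10]
Compare 12 vs 21: take 12 from left. Merged: [1, 2, 10, 12]
Compare 22 vs 21: take 21 from right. Merged: [1, 2, 10, 12, 21]
Compare 22 vs 23: take 22 from left. Merged: [1, 2, 10, 12, 21, 22]
Compare 27 vs 23: take 23 from right. Merged: [1, 2, 10, 12, 21, 22, 23]
Compare 27 vs 24: take 24 from right. Merged: [1, 2, 10, 12, 21, 22, 23, 24]
Compare 27 vs 34: take 27 from left. Merged: [1, 2, 10, 12, 21, 22, 23, 24, 27]
Append remaining from right: [34, 39]. Merged: [1, 2, 10, 12, 21, 22, 23, 24, 27, 34, 39]

Final merged array: [1, 2, 10, 12, 21, 22, 23, 24, 27, 34, 39]
Total comparisons: 9

The merged array is [1, 2, 10, 12, 21, 22, 23, 24, 27, 34, 39], requiring 9 comparisons. The merge step runs in O(n) time where n is the total number of elements.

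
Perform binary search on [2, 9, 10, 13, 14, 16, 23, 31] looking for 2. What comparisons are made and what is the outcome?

Binary search for 2 in [2, 9, 10, 13, 14, 16, 23, 31]:

lo=0, hi=7, mid=3, arr[mid]=13 -> 13 > 2, search left half
lo=0, hi=2, mid=1, arr[mid]=9 -> 9 > 2, search left half
lo=0, hi=0, mid=0, arr[mid]=2 -> Found target at index 0!

Binary search finds 2 at index 0 after 3 comparisons. The search repeatedly halves the search space by comparing with the middle element.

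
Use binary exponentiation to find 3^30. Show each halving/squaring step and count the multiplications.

Computing 3^30 by squaring (build up from 3^1; each line after the first costs one multiplication):

3^1 = 3
3^2 = (3^1)^2 = 3^2 = 9
3^3 = 3 * 3^2 = 3 * 9 = 27
3^6 = (3^3)^2 = 27^2 = 729
3^7 = 3 * 3^6 = 3 * 729 = 2187
3^14 = (3^7)^2 = 2187^2 = 4782969
3^15 = 3 * 3^14 = 3 * 4782969 = 14348907
3^30 = (3^15)^2 = 14348907^2 = 205891132094649

Result: 205891132094649
Multiplications needed: 7 (7 lines after 3^1)

3^30 = 205891132094649. Using exponentiation by squaring, this requires 7 multiplications. The key idea: if the exponent is even, square the half-power; if odd, multiply by the base once.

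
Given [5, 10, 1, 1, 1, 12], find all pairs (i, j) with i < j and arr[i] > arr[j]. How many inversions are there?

Finding inversions in [5, 10, 1, 1, 1, 12]:

(0, 2): arr[0]=5 > arr[2]=1
(0, 3): arr[0]=5 > arr[3]=1
(0, 4): arr[0]=5 > arr[4]=1
(1, 2): arr[1]=10 > arr[2]=1
(1, 3): arr[1]=10 > arr[3]=1
(1, 4): arr[1]=10 > arr[4]=1

Total inversions: 6

The array has 6 inversion(s): (0,2), (0,3), (0,4), (1,2), (1,3), (1,4). Each pair (i,j) satisfies i < j and arr[i] > arr[j].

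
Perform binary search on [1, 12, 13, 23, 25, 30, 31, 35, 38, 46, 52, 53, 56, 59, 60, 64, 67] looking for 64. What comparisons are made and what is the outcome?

Binary search for 64 in [1, 12, 13, 23, 25, 30, 31, 35, 38, 46, 52, 53, 56, 59, 60, 64, 67]:

lo=0, hi=16, mid=8, arr[mid]=38 -> 38 < 64, search right half
lo=9, hi=16, mid=12, arr[mid]=56 -> 56 < 64, search right half
lo=13, hi=16, mid=14, arr[mid]=60 -> 60 < 64, search right half
lo=15, hi=16, mid=15, arr[mid]=64 -> Found target at index 15!

Binary search finds 64 at index 15 after 4 comparisons. The search repeatedly halves the search space by comparing with the middle element.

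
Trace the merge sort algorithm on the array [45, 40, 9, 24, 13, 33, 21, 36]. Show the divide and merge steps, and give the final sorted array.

Merge sort trace:

Split: [45, 40, 9, 24, 13, 33, 21, 36] -> [45, 40, 9, 24] and [13, 33, 21, 36]
  Split: [45, 40, 9, 24] -> [45, 40] and [9, 24]
    Split: [45, 40] -> [45] and [40]
    Merge: [45] + [40] -> [40, 45]
    Split: [9, 24] -> [9] and [24]
    Merge: [9] + [24] -> [9, 24]
  Merge: [40, 45] + [9, 24] -> [9, 24, 40, 45]
  Split: [13, 33, 21, 36] -> [13, 33] and [21, 36]
    Split: [13, 33] -> [13] and [33]
    Merge: [13] + [33] -> [13, 33]
    Split: [21, 36] -> [21] and [36]
    Merge: [21] + [36] -> [21, 36]
  Merge: [13, 33] + [21, 36] -> [13, 21, 33, 36]
Merge: [9, 24, 40, 45] + [13, 21, 33, 36] -> [9, 13, 21, 24, 33, 36, 40, 45]

Final sorted array: [9, 13, 21, 24, 33, 36, 40, 45]

The merge sort proceeds by recursively splitting the array and merging sorted halves.
After all merges, the sorted array is [9, 13, 21, 24, 33, 36, 40, 45].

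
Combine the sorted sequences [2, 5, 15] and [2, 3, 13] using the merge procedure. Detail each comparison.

Merging process:

Compare 2 vs 2: take 2 from left. Merged: [2]
Compare 5 vs 2: take 2 from right. Merged: [2, 2]
Compare 5 vs 3: take 3 from right. Merged: [2, 2, 3]
Compare 5 vs 13: take 5 from left. Merged: [2, 2, 3, 5]
Compare 15 vs 13: take 13 from right. Merged: [2, 2, 3, 5, 13]
Append remaining from left: [15]. Merged: [2, 2, 3, 5, 13, 15]

Final merged array: [2, 2, 3, 5, 13, 15]
Total comparisons: 5

The merged array is [2, 2, 3, 5, 13, 15], requiring 5 comparisons. The merge step runs in O(n) time where n is the total number of elements.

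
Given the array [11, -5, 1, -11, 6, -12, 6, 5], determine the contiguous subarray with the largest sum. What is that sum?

Using Kadane's algorithm on [11, -5, 1, -11, 6, -12, 6, 5]:

Scanning through the array:
Position 1 (value -5): max_ending_here = 6, max_so_far = 11
Position 2 (value 1): max_ending_here = 7, max_so_far = 11
Position 3 (value -11): max_ending_here = -4, max_so_far = 11
Position 4 (value 6): max_ending_here = 6, max_so_far = 11
Position 5 (value -12): max_ending_here = -6, max_so_far = 11
Position 6 (value 6): max_ending_here = 6, max_so_far = 11
Position 7 (value 5): max_ending_here = 11, max_so_far = 11

Maximum subarray: [11]
Maximum sum: 11

The maximum subarray is [11] with sum 11. This subarray runs from index 0 to index 0.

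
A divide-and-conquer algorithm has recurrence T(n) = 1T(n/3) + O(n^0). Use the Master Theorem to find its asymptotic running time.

Master Theorem for T(n) = 1T(n/3) + O(n^0):

a = 1, b = 3, c = 0
log_b(a) = log_3(1) = 0.0000

Case 2: c = 0 = log_3(1) = 0.0000
T(n) = O(n^0 log n) = O(log n)

For T(n) = 1T(n/3) + O(n^0): log_3(1) = 0.0000. This is Case 2 of the Master Theorem (c = log_b(a), equal work at all levels), giving O(log n).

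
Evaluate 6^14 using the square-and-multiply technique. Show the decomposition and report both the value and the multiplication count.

Computing 6^14 by squaring (build up from 6^1; each line after the first costs one multiplication):

6^1 = 6
6^2 = (6^1)^2 = 6^2 = 36
6^3 = 6 * 6^2 = 6 * 36 = 216
6^6 = (6^3)^2 = 216^2 = 46656
6^7 = 6 * 6^6 = 6 * 46656 = 279936
6^14 = (6^7)^2 = 279936^2 = 78364164096

Result: 78364164096
Multiplications needed: 5 (5 lines after 6^1)

6^14 = 78364164096. Using exponentiation by squaring, this requires 5 multiplications. The key idea: if the exponent is even, square the half-power; if odd, multiply by the base once.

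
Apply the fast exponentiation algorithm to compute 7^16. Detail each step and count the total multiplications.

Computing 7^16 by squaring (build up from 7^1; each line after the first costs one multiplication):

7^1 = 7
7^2 = (7^1)^2 = 7^2 = 49
7^4 = (7^2)^2 = 49^2 = 2401
7^8 = (7^4)^2 = 2401^2 = 5764801
7^16 = (7^8)^2 = 5764801^2 = 33232930569601

Result: 33232930569601
Multiplications needed: 4 (4 lines after 7^1)

7^16 = 33232930569601. Using exponentiation by squaring, this requires 4 multiplications. The key idea: if the exponent is even, square the half-power; if odd, multiply by the base once.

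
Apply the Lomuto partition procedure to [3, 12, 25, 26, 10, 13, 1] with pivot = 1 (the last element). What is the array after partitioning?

Lomuto partition with pivot = 1:

Initial array: [3, 12, 25, 26, 10, 13, 1]

arr[0]=3 > 1: no swap
arr[1]=12 > 1: no swap
arr[2]=25 > 1: no swap
arr[3]=26 > 1: no swap
arr[4]=10 > 1: no swap
arr[5]=13 > 1: no swap

Place pivot at position 0: [1, 12, 25, 26, 10, 13, 3]
Pivot position: 0

After partitioning with pivot 1, the array becomes [1, 12, 25, 26, 10, 13, 3]. The pivot is placed at index 0. All elements to the left of the pivot are <= 1, and all elements to the right are > 1.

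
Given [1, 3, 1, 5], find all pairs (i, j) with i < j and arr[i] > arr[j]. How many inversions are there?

Finding inversions in [1, 3, 1, 5]:

(1, 2): arr[1]=3 > arr[2]=1

Total inversions: 1

The array has 1 inversion(s): (1,2). Each pair (i,j) satisfies i < j and arr[i] > arr[j].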